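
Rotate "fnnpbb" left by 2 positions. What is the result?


Input: "fnnpbb", rotate left by 2
First 2 characters: "fn"
Remaining characters: "npbb"
Concatenate remaining + first: "npbb" + "fn" = "npbbfn"

npbbfn


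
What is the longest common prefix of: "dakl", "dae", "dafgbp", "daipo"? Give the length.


Words: dakl, dae, dafgbp, daipo
  Position 0: all 'd' => match
  Position 1: all 'a' => match
  Position 2: ('k', 'e', 'f', 'i') => mismatch, stop
LCP = "da" (length 2)

2


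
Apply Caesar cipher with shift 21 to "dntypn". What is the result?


Caesar cipher: shift "dntypn" by 21
  'd' (pos 3) + 21 = pos 24 = 'y'
  'n' (pos 13) + 21 = pos 8 = 'i'
  't' (pos 19) + 21 = pos 14 = 'o'
  'y' (pos 24) + 21 = pos 19 = 't'
  'p' (pos 15) + 21 = pos 10 = 'k'
  'n' (pos 13) + 21 = pos 8 = 'i'
Result: yiotki

yiotki


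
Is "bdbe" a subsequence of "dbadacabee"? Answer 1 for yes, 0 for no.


Check if "bdbe" is a subsequence of "dbadacabee"
Greedy scan:
  Position 0 ('d'): no match needed
  Position 1 ('b'): matches sub[0] = 'b'
  Position 2 ('a'): no match needed
  Position 3 ('d'): matches sub[1] = 'd'
  Position 4 ('a'): no match needed
  Position 5 ('c'): no match needed
  Position 6 ('a'): no match needed
  Position 7 ('b'): matches sub[2] = 'b'
  Position 8 ('e'): matches sub[3] = 'e'
  Position 9 ('e'): no match needed
All 4 characters matched => is a subsequence

1


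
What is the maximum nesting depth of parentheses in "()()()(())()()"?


Input: "()()()(())()()"
Tracking depth:
  Position 0 '(': depth becomes 1
  Position 1 ')': depth becomes 0
  Position 2 '(': depth becomes 1
  Position 3 ')': depth becomes 0
  Position 4 '(': depth becomes 1
  Position 5 ')': depth becomes 0
  Position 6 '(': depth becomes 1
  Position 7 '(': depth becomes 2
  Position 8 ')': depth becomes 1
  Position 9 ')': depth becomes 0
  Position 10 '(': depth becomes 1
  Position 11 ')': depth becomes 0
  Position 12 '(': depth becomes 1
  Position 13 ')': depth becomes 0
Maximum depth reached: 2

2


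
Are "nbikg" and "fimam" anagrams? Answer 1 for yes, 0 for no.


Strings: "nbikg", "fimam"
Sorted first:  bgikn
Sorted second: afimm
Differ at position 0: 'b' vs 'a' => not anagrams

0


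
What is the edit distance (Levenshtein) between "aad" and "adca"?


Computing edit distance: "aad" -> "adca"
DP table:
           a    d    c    a
      0    1    2    3    4
  a   1    0    1    2    3
  a   2    1    1    2    2
  d   3    2    1    2    3
Edit distance = dp[3][4] = 3

3


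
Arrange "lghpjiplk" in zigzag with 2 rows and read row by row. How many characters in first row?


Zigzag "lghpjiplk" into 2 rows:
Placing characters:
  'l' => row 0
  'g' => row 1
  'h' => row 0
  'p' => row 1
  'j' => row 0
  'i' => row 1
  'p' => row 0
  'l' => row 1
  'k' => row 0
Rows:
  Row 0: "lhjpk"
  Row 1: "gpil"
First row length: 5

5


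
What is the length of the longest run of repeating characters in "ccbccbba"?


Input: "ccbccbba"
Scanning for longest run:
  Position 1 ('c'): continues run of 'c', length=2
  Position 2 ('b'): new char, reset run to 1
  Position 3 ('c'): new char, reset run to 1
  Position 4 ('c'): continues run of 'c', length=2
  Position 5 ('b'): new char, reset run to 1
  Position 6 ('b'): continues run of 'b', length=2
  Position 7 ('a'): new char, reset run to 1
Longest run: 'c' with length 2

2


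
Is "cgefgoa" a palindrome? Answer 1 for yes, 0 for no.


Input: cgefgoa
Reversed: aogfegc
  Compare pos 0 ('c') with pos 6 ('a'): MISMATCH
  Compare pos 1 ('g') with pos 5 ('o'): MISMATCH
  Compare pos 2 ('e') with pos 4 ('g'): MISMATCH
Result: not a palindrome

0


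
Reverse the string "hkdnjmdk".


Input: hkdnjmdk
Reading characters right to left:
  Position 7: 'k'
  Position 6: 'd'
  Position 5: 'm'
  Position 4: 'j'
  Position 3: 'n'
  Position 2: 'd'
  Position 1: 'k'
  Position 0: 'h'
Reversed: kdmjndkh

kdmjndkh


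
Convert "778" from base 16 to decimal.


Input: "778" in base 16
Positional expansion:
  Digit '7' (value 7) x 16^2 = 1792
  Digit '7' (value 7) x 16^1 = 112
  Digit '8' (value 8) x 16^0 = 8
Sum = 1912

1912


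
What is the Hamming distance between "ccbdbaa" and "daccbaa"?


Comparing "ccbdbaa" and "daccbaa" position by position:
  Position 0: 'c' vs 'd' => differ
  Position 1: 'c' vs 'a' => differ
  Position 2: 'b' vs 'c' => differ
  Position 3: 'd' vs 'c' => differ
  Position 4: 'b' vs 'b' => same
  Position 5: 'a' vs 'a' => same
  Position 6: 'a' vs 'a' => same
Total differences (Hamming distance): 4

4


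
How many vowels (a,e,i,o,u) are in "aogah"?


Input: aogah
Checking each character:
  'a' at position 0: vowel (running total: 1)
  'o' at position 1: vowel (running total: 2)
  'g' at position 2: consonant
  'a' at position 3: vowel (running total: 3)
  'h' at position 4: consonant
Total vowels: 3

3


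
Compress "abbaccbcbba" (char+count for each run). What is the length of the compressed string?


Input: abbaccbcbba
Runs:
  'a' x 1 => "a1"
  'b' x 2 => "b2"
  'a' x 1 => "a1"
  'c' x 2 => "c2"
  'b' x 1 => "b1"
  'c' x 1 => "c1"
  'b' x 2 => "b2"
  'a' x 1 => "a1"
Compressed: "a1b2a1c2b1c1b2a1"
Compressed length: 16

16


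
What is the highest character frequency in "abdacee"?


Input: abdacee
Character counts:
  'a': 2
  'b': 1
  'c': 1
  'd': 1
  'e': 2
Maximum frequency: 2

2


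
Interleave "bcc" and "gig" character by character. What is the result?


Interleaving "bcc" and "gig":
  Position 0: 'b' from first, 'g' from second => "bg"
  Position 1: 'c' from first, 'i' from second => "ci"
  Position 2: 'c' from first, 'g' from second => "cg"
Result: bgcicg

bgcicg


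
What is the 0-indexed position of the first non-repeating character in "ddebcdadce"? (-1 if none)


Input: ddebcdadce
Character frequencies:
  'a': 1
  'b': 1
  'c': 2
  'd': 4
  'e': 2
Scanning left to right for freq == 1:
  Position 0 ('d'): freq=4, skip
  Position 1 ('d'): freq=4, skip
  Position 2 ('e'): freq=2, skip
  Position 3 ('b'): unique! => answer = 3

3


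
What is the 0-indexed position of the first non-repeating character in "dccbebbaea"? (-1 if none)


Input: dccbebbaea
Character frequencies:
  'a': 2
  'b': 3
  'c': 2
  'd': 1
  'e': 2
Scanning left to right for freq == 1:
  Position 0 ('d'): unique! => answer = 0

0


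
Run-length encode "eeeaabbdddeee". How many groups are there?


Input: eeeaabbdddeee
Scanning for consecutive runs:
  Group 1: 'e' x 3 (positions 0-2)
  Group 2: 'a' x 2 (positions 3-4)
  Group 3: 'b' x 2 (positions 5-6)
  Group 4: 'd' x 3 (positions 7-9)
  Group 5: 'e' x 3 (positions 10-12)
Total groups: 5

5


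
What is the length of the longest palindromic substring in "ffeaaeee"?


Input: "ffeaaeee"
Checking substrings for palindromes:
  [2:6] "eaae" (len 4) => palindrome
  [5:8] "eee" (len 3) => palindrome
  [0:2] "ff" (len 2) => palindrome
  [3:5] "aa" (len 2) => palindrome
  [5:7] "ee" (len 2) => palindrome
  [6:8] "ee" (len 2) => palindrome
Longest palindromic substring: "eaae" with length 4

4


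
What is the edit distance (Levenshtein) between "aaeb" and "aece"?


Computing edit distance: "aaeb" -> "aece"
DP table:
           a    e    c    e
      0    1    2    3    4
  a   1    0    1    2    3
  a   2    1    1    2    3
  e   3    2    1    2    2
  b   4    3    2    2    3
Edit distance = dp[4][4] = 3

3


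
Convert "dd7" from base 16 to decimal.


Input: "dd7" in base 16
Positional expansion:
  Digit 'd' (value 13) x 16^2 = 3328
  Digit 'd' (value 13) x 16^1 = 208
  Digit '7' (value 7) x 16^0 = 7
Sum = 3543

3543


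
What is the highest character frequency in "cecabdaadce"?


Input: cecabdaadce
Character counts:
  'a': 3
  'b': 1
  'c': 3
  'd': 2
  'e': 2
Maximum frequency: 3

3


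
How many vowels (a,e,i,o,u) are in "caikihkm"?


Input: caikihkm
Checking each character:
  'c' at position 0: consonant
  'a' at position 1: vowel (running total: 1)
  'i' at position 2: vowel (running total: 2)
  'k' at position 3: consonant
  'i' at position 4: vowel (running total: 3)
  'h' at position 5: consonant
  'k' at position 6: consonant
  'm' at position 7: consonant
Total vowels: 3

3


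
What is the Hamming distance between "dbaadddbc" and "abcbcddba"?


Comparing "dbaadddbc" and "abcbcddba" position by position:
  Position 0: 'd' vs 'a' => differ
  Position 1: 'b' vs 'b' => same
  Position 2: 'a' vs 'c' => differ
  Position 3: 'a' vs 'b' => differ
  Position 4: 'd' vs 'c' => differ
  Position 5: 'd' vs 'd' => same
  Position 6: 'd' vs 'd' => same
  Position 7: 'b' vs 'b' => same
  Position 8: 'c' vs 'a' => differ
Total differences (Hamming distance): 5

5


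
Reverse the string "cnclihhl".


Input: cnclihhl
Reading characters right to left:
  Position 7: 'l'
  Position 6: 'h'
  Position 5: 'h'
  Position 4: 'i'
  Position 3: 'l'
  Position 2: 'c'
  Position 1: 'n'
  Position 0: 'c'
Reversed: lhhilcnc

lhhilcnc


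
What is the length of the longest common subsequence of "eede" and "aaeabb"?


LCS of "eede" and "aaeabb"
DP table:
           a    a    e    a    b    b
      0    0    0    0    0    0    0
  e   0    0    0    1    1    1    1
  e   0    0    0    1    1    1    1
  d   0    0    0    1    1    1    1
  e   0    0    0    1    1    1    1
LCS length = dp[4][6] = 1

1


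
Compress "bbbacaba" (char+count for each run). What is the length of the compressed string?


Input: bbbacaba
Runs:
  'b' x 3 => "b3"
  'a' x 1 => "a1"
  'c' x 1 => "c1"
  'a' x 1 => "a1"
  'b' x 1 => "b1"
  'a' x 1 => "a1"
Compressed: "b3a1c1a1b1a1"
Compressed length: 12

12


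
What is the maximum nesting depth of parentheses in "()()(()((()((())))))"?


Input: "()()(()((()((())))))"
Tracking depth:
  Position 0 '(': depth becomes 1
  Position 1 ')': depth becomes 0
  Position 2 '(': depth becomes 1
  Position 3 ')': depth becomes 0
  Position 4 '(': depth becomes 1
  Position 5 '(': depth becomes 2
  Position 6 ')': depth becomes 1
  Position 7 '(': depth becomes 2
  Position 8 '(': depth becomes 3
  Position 9 '(': depth becomes 4
  Position 10 ')': depth becomes 3
  Position 11 '(': depth becomes 4
  Position 12 '(': depth becomes 5
  Position 13 '(': depth becomes 6
  Position 14 ')': depth becomes 5
  Position 15 ')': depth becomes 4
  Position 16 ')': depth becomes 3
  Position 17 ')': depth becomes 2
  Position 18 ')': depth becomes 1
  Position 19 ')': depth becomes 0
Maximum depth reached: 6

6


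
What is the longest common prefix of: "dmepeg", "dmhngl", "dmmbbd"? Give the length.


Words: dmepeg, dmhngl, dmmbbd
  Position 0: all 'd' => match
  Position 1: all 'm' => match
  Position 2: ('e', 'h', 'm') => mismatch, stop
LCP = "dm" (length 2)

2


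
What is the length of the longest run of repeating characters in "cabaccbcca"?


Input: "cabaccbcca"
Scanning for longest run:
  Position 1 ('a'): new char, reset run to 1
  Position 2 ('b'): new char, reset run to 1
  Position 3 ('a'): new char, reset run to 1
  Position 4 ('c'): new char, reset run to 1
  Position 5 ('c'): continues run of 'c', length=2
  Position 6 ('b'): new char, reset run to 1
  Position 7 ('c'): new char, reset run to 1
  Position 8 ('c'): continues run of 'c', length=2
  Position 9 ('a'): new char, reset run to 1
Longest run: 'c' with length 2

2


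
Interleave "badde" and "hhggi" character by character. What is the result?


Interleaving "badde" and "hhggi":
  Position 0: 'b' from first, 'h' from second => "bh"
  Position 1: 'a' from first, 'h' from second => "ah"
  Position 2: 'd' from first, 'g' from second => "dg"
  Position 3: 'd' from first, 'g' from second => "dg"
  Position 4: 'e' from first, 'i' from second => "ei"
Result: bhahdgdgei

bhahdgdgei


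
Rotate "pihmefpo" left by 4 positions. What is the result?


Input: "pihmefpo", rotate left by 4
First 4 characters: "pihm"
Remaining characters: "efpo"
Concatenate remaining + first: "efpo" + "pihm" = "efpopihm"

efpopihm


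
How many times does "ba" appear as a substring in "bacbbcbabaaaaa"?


Searching for "ba" in "bacbbcbabaaaaa"
Scanning each position:
  Position 0: "ba" => MATCH
  Position 1: "ac" => no
  Position 2: "cb" => no
  Position 3: "bb" => no
  Position 4: "bc" => no
  Position 5: "cb" => no
  Position 6: "ba" => MATCH
  Position 7: "ab" => no
  Position 8: "ba" => MATCH
  Position 9: "aa" => no
  Position 10: "aa" => no
  Position 11: "aa" => no
  Position 12: "aa" => no
Total occurrences: 3

3


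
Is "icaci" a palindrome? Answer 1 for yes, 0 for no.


Input: icaci
Reversed: icaci
  Compare pos 0 ('i') with pos 4 ('i'): match
  Compare pos 1 ('c') with pos 3 ('c'): match
Result: palindrome

1


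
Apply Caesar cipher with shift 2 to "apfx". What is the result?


Caesar cipher: shift "apfx" by 2
  'a' (pos 0) + 2 = pos 2 = 'c'
  'p' (pos 15) + 2 = pos 17 = 'r'
  'f' (pos 5) + 2 = pos 7 = 'h'
  'x' (pos 23) + 2 = pos 25 = 'z'
Result: crhz

crhz


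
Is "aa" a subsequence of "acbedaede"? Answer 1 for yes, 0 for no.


Check if "aa" is a subsequence of "acbedaede"
Greedy scan:
  Position 0 ('a'): matches sub[0] = 'a'
  Position 1 ('c'): no match needed
  Position 2 ('b'): no match needed
  Position 3 ('e'): no match needed
  Position 4 ('d'): no match needed
  Position 5 ('a'): matches sub[1] = 'a'
  Position 6 ('e'): no match needed
  Position 7 ('d'): no match needed
  Position 8 ('e'): no match needed
All 2 characters matched => is a subsequence

1


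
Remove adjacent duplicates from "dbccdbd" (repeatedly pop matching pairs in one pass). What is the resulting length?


Input: dbccdbd
Stack-based adjacent duplicate removal:
  Read 'd': push. Stack: d
  Read 'b': push. Stack: db
  Read 'c': push. Stack: dbc
  Read 'c': matches stack top 'c' => pop. Stack: db
  Read 'd': push. Stack: dbd
  Read 'b': push. Stack: dbdb
  Read 'd': push. Stack: dbdbd
Final stack: "dbdbd" (length 5)

5


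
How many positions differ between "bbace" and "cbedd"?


Comparing "bbace" and "cbedd" position by position:
  Position 0: 'b' vs 'c' => DIFFER
  Position 1: 'b' vs 'b' => same
  Position 2: 'a' vs 'e' => DIFFER
  Position 3: 'c' vs 'd' => DIFFER
  Position 4: 'e' vs 'd' => DIFFER
Positions that differ: 4

4


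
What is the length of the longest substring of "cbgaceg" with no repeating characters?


Input: "cbgaceg"
Sliding window (track last position of each char):
  Position 0 ('c'): window [0,0] length 1 -- new best
  Position 1 ('b'): window [0,1] length 2 -- new best
  Position 2 ('g'): window [0,2] length 3 -- new best
  Position 3 ('a'): window [0,3] length 4 -- new best
  Position 4 ('c'): repeat (last at 0), move window start to 1
  Position 4 ('c'): window [1,4] length 4
  Position 5 ('e'): window [1,5] length 5 -- new best
  Position 6 ('g'): repeat (last at 2), move window start to 3
  Position 6 ('g'): window [3,6] length 4
Longest substring with no repeats: "bgace" with length 5

5


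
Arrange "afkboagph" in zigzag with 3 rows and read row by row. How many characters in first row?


Zigzag "afkboagph" into 3 rows:
Placing characters:
  'a' => row 0
  'f' => row 1
  'k' => row 2
  'b' => row 1
  'o' => row 0
  'a' => row 1
  'g' => row 2
  'p' => row 1
  'h' => row 0
Rows:
  Row 0: "aoh"
  Row 1: "fbap"
  Row 2: "kg"
First row length: 3

3


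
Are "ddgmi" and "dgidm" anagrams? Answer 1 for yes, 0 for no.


Strings: "ddgmi", "dgidm"
Sorted first:  ddgim
Sorted second: ddgim
Sorted forms match => anagrams

1


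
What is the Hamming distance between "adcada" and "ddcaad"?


Comparing "adcada" and "ddcaad" position by position:
  Position 0: 'a' vs 'd' => differ
  Position 1: 'd' vs 'd' => same
  Position 2: 'c' vs 'c' => same
  Position 3: 'a' vs 'a' => same
  Position 4: 'd' vs 'a' => differ
  Position 5: 'a' vs 'd' => differ
Total differences (Hamming distance): 3

3


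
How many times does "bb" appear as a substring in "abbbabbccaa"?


Searching for "bb" in "abbbabbccaa"
Scanning each position:
  Position 0: "ab" => no
  Position 1: "bb" => MATCH
  Position 2: "bb" => MATCH
  Position 3: "ba" => no
  Position 4: "ab" => no
  Position 5: "bb" => MATCH
  Position 6: "bc" => no
  Position 7: "cc" => no
  Position 8: "ca" => no
  Position 9: "aa" => no
Total occurrences: 3

3


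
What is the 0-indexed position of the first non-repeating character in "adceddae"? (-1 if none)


Input: adceddae
Character frequencies:
  'a': 2
  'c': 1
  'd': 3
  'e': 2
Scanning left to right for freq == 1:
  Position 0 ('a'): freq=2, skip
  Position 1 ('d'): freq=3, skip
  Position 2 ('c'): unique! => answer = 2

2


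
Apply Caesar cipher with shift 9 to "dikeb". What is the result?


Caesar cipher: shift "dikeb" by 9
  'd' (pos 3) + 9 = pos 12 = 'm'
  'i' (pos 8) + 9 = pos 17 = 'r'
  'k' (pos 10) + 9 = pos 19 = 't'
  'e' (pos 4) + 9 = pos 13 = 'n'
  'b' (pos 1) + 9 = pos 10 = 'k'
Result: mrtnk

mrtnk


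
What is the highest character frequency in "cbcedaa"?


Input: cbcedaa
Character counts:
  'a': 2
  'b': 1
  'c': 2
  'd': 1
  'e': 1
Maximum frequency: 2

2


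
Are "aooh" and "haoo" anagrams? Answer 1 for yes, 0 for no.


Strings: "aooh", "haoo"
Sorted first:  ahoo
Sorted second: ahoo
Sorted forms match => anagrams

1


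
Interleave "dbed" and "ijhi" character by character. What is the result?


Interleaving "dbed" and "ijhi":
  Position 0: 'd' from first, 'i' from second => "di"
  Position 1: 'b' from first, 'j' from second => "bj"
  Position 2: 'e' from first, 'h' from second => "eh"
  Position 3: 'd' from first, 'i' from second => "di"
Result: dibjehdi

dibjehdi


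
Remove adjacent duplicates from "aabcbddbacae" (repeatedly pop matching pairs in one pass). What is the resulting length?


Input: aabcbddbacae
Stack-based adjacent duplicate removal:
  Read 'a': push. Stack: a
  Read 'a': matches stack top 'a' => pop. Stack: (empty)
  Read 'b': push. Stack: b
  Read 'c': push. Stack: bc
  Read 'b': push. Stack: bcb
  Read 'd': push. Stack: bcbd
  Read 'd': matches stack top 'd' => pop. Stack: bcb
  Read 'b': matches stack top 'b' => pop. Stack: bc
  Read 'a': push. Stack: bca
  Read 'c': push. Stack: bcac
  Read 'a': push. Stack: bcaca
  Read 'e': push. Stack: bcacae
Final stack: "bcacae" (length 6)

6


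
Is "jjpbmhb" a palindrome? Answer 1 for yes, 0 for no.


Input: jjpbmhb
Reversed: bhmbpjj
  Compare pos 0 ('j') with pos 6 ('b'): MISMATCH
  Compare pos 1 ('j') with pos 5 ('h'): MISMATCH
  Compare pos 2 ('p') with pos 4 ('m'): MISMATCH
Result: not a palindrome

0


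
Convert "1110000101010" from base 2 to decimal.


Input: "1110000101010" in base 2
Positional expansion:
  Digit '1' (value 1) x 2^12 = 4096
  Digit '1' (value 1) x 2^11 = 2048
  Digit '1' (value 1) x 2^10 = 1024
  Digit '0' (value 0) x 2^9 = 0
  Digit '0' (value 0) x 2^8 = 0
  Digit '0' (value 0) x 2^7 = 0
  Digit '0' (value 0) x 2^6 = 0
  Digit '1' (value 1) x 2^5 = 32
  Digit '0' (value 0) x 2^4 = 0
  Digit '1' (value 1) x 2^3 = 8
  Digit '0' (value 0) x 2^2 = 0
  Digit '1' (value 1) x 2^1 = 2
  Digit '0' (value 0) x 2^0 = 0
Sum = 7210

7210


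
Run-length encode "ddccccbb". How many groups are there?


Input: ddccccbb
Scanning for consecutive runs:
  Group 1: 'd' x 2 (positions 0-1)
  Group 2: 'c' x 4 (positions 2-5)
  Group 3: 'b' x 2 (positions 6-7)
Total groups: 3

3


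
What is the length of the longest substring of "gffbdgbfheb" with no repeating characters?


Input: "gffbdgbfheb"
Sliding window (track last position of each char):
  Position 0 ('g'): window [0,0] length 1 -- new best
  Position 1 ('f'): window [0,1] length 2 -- new best
  Position 2 ('f'): repeat (last at 1), move window start to 2
  Position 2 ('f'): window [2,2] length 1
  Position 3 ('b'): window [2,3] length 2
  Position 4 ('d'): window [2,4] length 3 -- new best
  Position 5 ('g'): window [2,5] length 4 -- new best
  Position 6 ('b'): repeat (last at 3), move window start to 4
  Position 6 ('b'): window [4,6] length 3
  Position 7 ('f'): window [4,7] length 4
  Position 8 ('h'): window [4,8] length 5 -- new best
  Position 9 ('e'): window [4,9] length 6 -- new best
  Position 10 ('b'): repeat (last at 6), move window start to 7
  Position 10 ('b'): window [7,10] length 4
Longest substring with no repeats: "dgbfhe" with length 6

6


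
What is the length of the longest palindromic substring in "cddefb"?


Input: "cddefb"
Checking substrings for palindromes:
  [1:3] "dd" (len 2) => palindrome
Longest palindromic substring: "dd" with length 2

2


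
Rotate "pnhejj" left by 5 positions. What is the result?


Input: "pnhejj", rotate left by 5
First 5 characters: "pnhej"
Remaining characters: "j"
Concatenate remaining + first: "j" + "pnhej" = "jpnhej"

jpnhej


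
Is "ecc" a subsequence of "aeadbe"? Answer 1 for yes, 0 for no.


Check if "ecc" is a subsequence of "aeadbe"
Greedy scan:
  Position 0 ('a'): no match needed
  Position 1 ('e'): matches sub[0] = 'e'
  Position 2 ('a'): no match needed
  Position 3 ('d'): no match needed
  Position 4 ('b'): no match needed
  Position 5 ('e'): no match needed
Only matched 1/3 characters => not a subsequence

0


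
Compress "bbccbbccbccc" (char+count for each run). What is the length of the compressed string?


Input: bbccbbccbccc
Runs:
  'b' x 2 => "b2"
  'c' x 2 => "c2"
  'b' x 2 => "b2"
  'c' x 2 => "c2"
  'b' x 1 => "b1"
  'c' x 3 => "c3"
Compressed: "b2c2b2c2b1c3"
Compressed length: 12

12


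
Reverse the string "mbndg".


Input: mbndg
Reading characters right to left:
  Position 4: 'g'
  Position 3: 'd'
  Position 2: 'n'
  Position 1: 'b'
  Position 0: 'm'
Reversed: gdnbm

gdnbm


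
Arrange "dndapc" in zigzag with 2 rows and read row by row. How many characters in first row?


Zigzag "dndapc" into 2 rows:
Placing characters:
  'd' => row 0
  'n' => row 1
  'd' => row 0
  'a' => row 1
  'p' => row 0
  'c' => row 1
Rows:
  Row 0: "ddp"
  Row 1: "nac"
First row length: 3

3


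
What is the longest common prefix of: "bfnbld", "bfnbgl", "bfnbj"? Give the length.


Words: bfnbld, bfnbgl, bfnbj
  Position 0: all 'b' => match
  Position 1: all 'f' => match
  Position 2: all 'n' => match
  Position 3: all 'b' => match
  Position 4: ('l', 'g', 'j') => mismatch, stop
LCP = "bfnb" (length 4)

4


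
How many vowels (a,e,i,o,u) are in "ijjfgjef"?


Input: ijjfgjef
Checking each character:
  'i' at position 0: vowel (running total: 1)
  'j' at position 1: consonant
  'j' at position 2: consonant
  'f' at position 3: consonant
  'g' at position 4: consonant
  'j' at position 5: consonant
  'e' at position 6: vowel (running total: 2)
  'f' at position 7: consonant
Total vowels: 2

2


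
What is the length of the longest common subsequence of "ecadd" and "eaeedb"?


LCS of "ecadd" and "eaeedb"
DP table:
           e    a    e    e    d    b
      0    0    0    0    0    0    0
  e   0    1    1    1    1    1    1
  c   0    1    1    1    1    1    1
  a   0    1    2    2    2    2    2
  d   0    1    2    2    2    3    3
  d   0    1    2    2    2    3    3
LCS length = dp[5][6] = 3

3


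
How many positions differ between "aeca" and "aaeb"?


Comparing "aeca" and "aaeb" position by position:
  Position 0: 'a' vs 'a' => same
  Position 1: 'e' vs 'a' => DIFFER
  Position 2: 'c' vs 'e' => DIFFER
  Position 3: 'a' vs 'b' => DIFFER
Positions that differ: 3

3


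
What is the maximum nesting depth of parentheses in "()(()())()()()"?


Input: "()(()())()()()"
Tracking depth:
  Position 0 '(': depth becomes 1
  Position 1 ')': depth becomes 0
  Position 2 '(': depth becomes 1
  Position 3 '(': depth becomes 2
  Position 4 ')': depth becomes 1
  Position 5 '(': depth becomes 2
  Position 6 ')': depth becomes 1
  Position 7 ')': depth becomes 0
  Position 8 '(': depth becomes 1
  Position 9 ')': depth becomes 0
  Position 10 '(': depth becomes 1
  Position 11 ')': depth becomes 0
  Position 12 '(': depth becomes 1
  Position 13 ')': depth becomes 0
Maximum depth reached: 2

2


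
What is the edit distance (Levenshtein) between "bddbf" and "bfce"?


Computing edit distance: "bddbf" -> "bfce"
DP table:
           b    f    c    e
      0    1    2    3    4
  b   1    0    1    2    3
  d   2    1    1    2    3
  d   3    2    2    2    3
  b   4    3    3    3    3
  f   5    4    3    4    4
Edit distance = dp[5][4] = 4

4


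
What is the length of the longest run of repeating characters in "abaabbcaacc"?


Input: "abaabbcaacc"
Scanning for longest run:
  Position 1 ('b'): new char, reset run to 1
  Position 2 ('a'): new char, reset run to 1
  Position 3 ('a'): continues run of 'a', length=2
  Position 4 ('b'): new char, reset run to 1
  Position 5 ('b'): continues run of 'b', length=2
  Position 6 ('c'): new char, reset run to 1
  Position 7 ('a'): new char, reset run to 1
  Position 8 ('a'): continues run of 'a', length=2
  Position 9 ('c'): new char, reset run to 1
  Position 10 ('c'): continues run of 'c', length=2
Longest run: 'a' with length 2

2


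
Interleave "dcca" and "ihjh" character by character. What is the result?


Interleaving "dcca" and "ihjh":
  Position 0: 'd' from first, 'i' from second => "di"
  Position 1: 'c' from first, 'h' from second => "ch"
  Position 2: 'c' from first, 'j' from second => "cj"
  Position 3: 'a' from first, 'h' from second => "ah"
Result: dichcjah

dichcjah


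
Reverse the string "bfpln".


Input: bfpln
Reading characters right to left:
  Position 4: 'n'
  Position 3: 'l'
  Position 2: 'p'
  Position 1: 'f'
  Position 0: 'b'
Reversed: nlpfb

nlpfb


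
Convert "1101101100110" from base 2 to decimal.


Input: "1101101100110" in base 2
Positional expansion:
  Digit '1' (value 1) x 2^12 = 4096
  Digit '1' (value 1) x 2^11 = 2048
  Digit '0' (value 0) x 2^10 = 0
  Digit '1' (value 1) x 2^9 = 512
  Digit '1' (value 1) x 2^8 = 256
  Digit '0' (value 0) x 2^7 = 0
  Digit '1' (value 1) x 2^6 = 64
  Digit '1' (value 1) x 2^5 = 32
  Digit '0' (value 0) x 2^4 = 0
  Digit '0' (value 0) x 2^3 = 0
  Digit '1' (value 1) x 2^2 = 4
  Digit '1' (value 1) x 2^1 = 2
  Digit '0' (value 0) x 2^0 = 0
Sum = 7014

7014


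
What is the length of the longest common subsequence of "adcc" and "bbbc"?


LCS of "adcc" and "bbbc"
DP table:
           b    b    b    c
      0    0    0    0    0
  a   0    0    0    0    0
  d   0    0    0    0    0
  c   0    0    0    0    1
  c   0    0    0    0    1
LCS length = dp[4][4] = 1

1


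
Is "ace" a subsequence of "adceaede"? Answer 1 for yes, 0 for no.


Check if "ace" is a subsequence of "adceaede"
Greedy scan:
  Position 0 ('a'): matches sub[0] = 'a'
  Position 1 ('d'): no match needed
  Position 2 ('c'): matches sub[1] = 'c'
  Position 3 ('e'): matches sub[2] = 'e'
  Position 4 ('a'): no match needed
  Position 5 ('e'): no match needed
  Position 6 ('d'): no match needed
  Position 7 ('e'): no match needed
All 3 characters matched => is a subsequence

1


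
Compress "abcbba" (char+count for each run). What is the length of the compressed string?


Input: abcbba
Runs:
  'a' x 1 => "a1"
  'b' x 1 => "b1"
  'c' x 1 => "c1"
  'b' x 2 => "b2"
  'a' x 1 => "a1"
Compressed: "a1b1c1b2a1"
Compressed length: 10

10


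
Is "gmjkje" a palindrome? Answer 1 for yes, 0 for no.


Input: gmjkje
Reversed: ejkjmg
  Compare pos 0 ('g') with pos 5 ('e'): MISMATCH
  Compare pos 1 ('m') with pos 4 ('j'): MISMATCH
  Compare pos 2 ('j') with pos 3 ('k'): MISMATCH
Result: not a palindrome

0


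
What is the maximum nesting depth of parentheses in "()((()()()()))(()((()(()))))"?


Input: "()((()()()()))(()((()(()))))"
Tracking depth:
  Position 0 '(': depth becomes 1
  Position 1 ')': depth becomes 0
  Position 2 '(': depth becomes 1
  Position 3 '(': depth becomes 2
  Position 4 '(': depth becomes 3
  Position 5 ')': depth becomes 2
  Position 6 '(': depth becomes 3
  Position 7 ')': depth becomes 2
  Position 8 '(': depth becomes 3
  Position 9 ')': depth becomes 2
  Position 10 '(': depth becomes 3
  Position 11 ')': depth becomes 2
  Position 12 ')': depth becomes 1
  Position 13 ')': depth becomes 0
  Position 14 '(': depth becomes 1
  Position 15 '(': depth becomes 2
  Position 16 ')': depth becomes 1
  Position 17 '(': depth becomes 2
  Position 18 '(': depth becomes 3
  Position 19 '(': depth becomes 4
  Position 20 ')': depth becomes 3
  Position 21 '(': depth becomes 4
  Position 22 '(': depth becomes 5
  Position 23 ')': depth becomes 4
  Position 24 ')': depth becomes 3
  Position 25 ')': depth becomes 2
  Position 26 ')': depth becomes 1
  Position 27 ')': depth becomes 0
Maximum depth reached: 5

5


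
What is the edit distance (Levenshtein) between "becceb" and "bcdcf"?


Computing edit distance: "becceb" -> "bcdcf"
DP table:
           b    c    d    c    f
      0    1    2    3    4    5
  b   1    0    1    2    3    4
  e   2    1    1    2    3    4
  c   3    2    1    2    2    3
  c   4    3    2    2    2    3
  e   5    4    3    3    3    3
  b   6    5    4    4    4    4
Edit distance = dp[6][5] = 4

4


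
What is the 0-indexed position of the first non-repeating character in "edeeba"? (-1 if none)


Input: edeeba
Character frequencies:
  'a': 1
  'b': 1
  'd': 1
  'e': 3
Scanning left to right for freq == 1:
  Position 0 ('e'): freq=3, skip
  Position 1 ('d'): unique! => answer = 1

1


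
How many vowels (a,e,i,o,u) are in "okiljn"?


Input: okiljn
Checking each character:
  'o' at position 0: vowel (running total: 1)
  'k' at position 1: consonant
  'i' at position 2: vowel (running total: 2)
  'l' at position 3: consonant
  'j' at position 4: consonant
  'n' at position 5: consonant
Total vowels: 2

2


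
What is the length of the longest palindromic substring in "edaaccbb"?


Input: "edaaccbb"
Checking substrings for palindromes:
  [2:4] "aa" (len 2) => palindrome
  [4:6] "cc" (len 2) => palindrome
  [6:8] "bb" (len 2) => palindrome
Longest palindromic substring: "aa" with length 2

2


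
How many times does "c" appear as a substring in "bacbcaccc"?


Searching for "c" in "bacbcaccc"
Scanning each position:
  Position 0: "b" => no
  Position 1: "a" => no
  Position 2: "c" => MATCH
  Position 3: "b" => no
  Position 4: "c" => MATCH
  Position 5: "a" => no
  Position 6: "c" => MATCH
  Position 7: "c" => MATCH
  Position 8: "c" => MATCH
Total occurrences: 5

5


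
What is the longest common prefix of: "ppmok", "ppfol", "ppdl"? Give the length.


Words: ppmok, ppfol, ppdl
  Position 0: all 'p' => match
  Position 1: all 'p' => match
  Position 2: ('m', 'f', 'd') => mismatch, stop
LCP = "pp" (length 2)

2


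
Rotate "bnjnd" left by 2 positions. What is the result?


Input: "bnjnd", rotate left by 2
First 2 characters: "bn"
Remaining characters: "jnd"
Concatenate remaining + first: "jnd" + "bn" = "jndbn"

jndbn


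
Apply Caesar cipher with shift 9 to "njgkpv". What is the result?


Caesar cipher: shift "njgkpv" by 9
  'n' (pos 13) + 9 = pos 22 = 'w'
  'j' (pos 9) + 9 = pos 18 = 's'
  'g' (pos 6) + 9 = pos 15 = 'p'
  'k' (pos 10) + 9 = pos 19 = 't'
  'p' (pos 15) + 9 = pos 24 = 'y'
  'v' (pos 21) + 9 = pos 4 = 'e'
Result: wsptye

wsptye


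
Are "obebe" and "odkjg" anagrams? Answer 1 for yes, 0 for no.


Strings: "obebe", "odkjg"
Sorted first:  bbeeo
Sorted second: dgjko
Differ at position 0: 'b' vs 'd' => not anagrams

0


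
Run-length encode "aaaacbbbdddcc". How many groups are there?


Input: aaaacbbbdddcc
Scanning for consecutive runs:
  Group 1: 'a' x 4 (positions 0-3)
  Group 2: 'c' x 1 (positions 4-4)
  Group 3: 'b' x 3 (positions 5-7)
  Group 4: 'd' x 3 (positions 8-10)
  Group 5: 'c' x 2 (positions 11-12)
Total groups: 5

5


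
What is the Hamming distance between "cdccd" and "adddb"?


Comparing "cdccd" and "adddb" position by position:
  Position 0: 'c' vs 'a' => differ
  Position 1: 'd' vs 'd' => same
  Position 2: 'c' vs 'd' => differ
  Position 3: 'c' vs 'd' => differ
  Position 4: 'd' vs 'b' => differ
Total differences (Hamming distance): 4

4


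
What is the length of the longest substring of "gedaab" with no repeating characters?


Input: "gedaab"
Sliding window (track last position of each char):
  Position 0 ('g'): window [0,0] length 1 -- new best
  Position 1 ('e'): window [0,1] length 2 -- new best
  Position 2 ('d'): window [0,2] length 3 -- new best
  Position 3 ('a'): window [0,3] length 4 -- new best
  Position 4 ('a'): repeat (last at 3), move window start to 4
  Position 4 ('a'): window [4,4] length 1
  Position 5 ('b'): window [4,5] length 2
Longest substring with no repeats: "geda" with length 4

4


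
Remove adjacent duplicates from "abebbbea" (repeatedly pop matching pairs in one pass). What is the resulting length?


Input: abebbbea
Stack-based adjacent duplicate removal:
  Read 'a': push. Stack: a
  Read 'b': push. Stack: ab
  Read 'e': push. Stack: abe
  Read 'b': push. Stack: abeb
  Read 'b': matches stack top 'b' => pop. Stack: abe
  Read 'b': push. Stack: abeb
  Read 'e': push. Stack: abebe
  Read 'a': push. Stack: abebea
Final stack: "abebea" (length 6)

6


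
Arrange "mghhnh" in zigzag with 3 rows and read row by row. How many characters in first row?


Zigzag "mghhnh" into 3 rows:
Placing characters:
  'm' => row 0
  'g' => row 1
  'h' => row 2
  'h' => row 1
  'n' => row 0
  'h' => row 1
Rows:
  Row 0: "mn"
  Row 1: "ghh"
  Row 2: "h"
First row length: 2

2


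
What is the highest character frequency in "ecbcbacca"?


Input: ecbcbacca
Character counts:
  'a': 2
  'b': 2
  'c': 4
  'e': 1
Maximum frequency: 4

4


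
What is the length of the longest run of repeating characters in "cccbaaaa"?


Input: "cccbaaaa"
Scanning for longest run:
  Position 1 ('c'): continues run of 'c', length=2
  Position 2 ('c'): continues run of 'c', length=3
  Position 3 ('b'): new char, reset run to 1
  Position 4 ('a'): new char, reset run to 1
  Position 5 ('a'): continues run of 'a', length=2
  Position 6 ('a'): continues run of 'a', length=3
  Position 7 ('a'): continues run of 'a', length=4
Longest run: 'a' with length 4

4


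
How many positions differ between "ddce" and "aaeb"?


Comparing "ddce" and "aaeb" position by position:
  Position 0: 'd' vs 'a' => DIFFER
  Position 1: 'd' vs 'a' => DIFFER
  Position 2: 'c' vs 'e' => DIFFER
  Position 3: 'e' vs 'b' => DIFFER
Positions that differ: 4

4


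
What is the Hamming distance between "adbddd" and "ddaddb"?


Comparing "adbddd" and "ddaddb" position by position:
  Position 0: 'a' vs 'd' => differ
  Position 1: 'd' vs 'd' => same
  Position 2: 'b' vs 'a' => differ
  Position 3: 'd' vs 'd' => same
  Position 4: 'd' vs 'd' => same
  Position 5: 'd' vs 'b' => differ
Total differences (Hamming distance): 3

3


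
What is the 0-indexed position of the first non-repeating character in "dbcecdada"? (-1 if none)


Input: dbcecdada
Character frequencies:
  'a': 2
  'b': 1
  'c': 2
  'd': 3
  'e': 1
Scanning left to right for freq == 1:
  Position 0 ('d'): freq=3, skip
  Position 1 ('b'): unique! => answer = 1

1


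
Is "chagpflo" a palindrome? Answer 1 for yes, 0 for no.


Input: chagpflo
Reversed: olfpgahc
  Compare pos 0 ('c') with pos 7 ('o'): MISMATCH
  Compare pos 1 ('h') with pos 6 ('l'): MISMATCH
  Compare pos 2 ('a') with pos 5 ('f'): MISMATCH
  Compare pos 3 ('g') with pos 4 ('p'): MISMATCH
Result: not a palindrome

0


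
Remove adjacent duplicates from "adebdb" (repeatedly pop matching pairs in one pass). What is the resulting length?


Input: adebdb
Stack-based adjacent duplicate removal:
  Read 'a': push. Stack: a
  Read 'd': push. Stack: ad
  Read 'e': push. Stack: ade
  Read 'b': push. Stack: adeb
  Read 'd': push. Stack: adebd
  Read 'b': push. Stack: adebdb
Final stack: "adebdb" (length 6)

6


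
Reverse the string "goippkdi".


Input: goippkdi
Reading characters right to left:
  Position 7: 'i'
  Position 6: 'd'
  Position 5: 'k'
  Position 4: 'p'
  Position 3: 'p'
  Position 2: 'i'
  Position 1: 'o'
  Position 0: 'g'
Reversed: idkppiog

idkppiog


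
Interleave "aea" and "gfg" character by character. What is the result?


Interleaving "aea" and "gfg":
  Position 0: 'a' from first, 'g' from second => "ag"
  Position 1: 'e' from first, 'f' from second => "ef"
  Position 2: 'a' from first, 'g' from second => "ag"
Result: agefag

agefag


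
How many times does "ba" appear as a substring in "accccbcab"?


Searching for "ba" in "accccbcab"
Scanning each position:
  Position 0: "ac" => no
  Position 1: "cc" => no
  Position 2: "cc" => no
  Position 3: "cc" => no
  Position 4: "cb" => no
  Position 5: "bc" => no
  Position 6: "ca" => no
  Position 7: "ab" => no
Total occurrences: 0

0


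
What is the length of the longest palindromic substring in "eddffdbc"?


Input: "eddffdbc"
Checking substrings for palindromes:
  [2:6] "dffd" (len 4) => palindrome
  [1:3] "dd" (len 2) => palindrome
  [3:5] "ff" (len 2) => palindrome
Longest palindromic substring: "dffd" with length 4

4


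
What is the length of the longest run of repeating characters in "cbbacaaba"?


Input: "cbbacaaba"
Scanning for longest run:
  Position 1 ('b'): new char, reset run to 1
  Position 2 ('b'): continues run of 'b', length=2
  Position 3 ('a'): new char, reset run to 1
  Position 4 ('c'): new char, reset run to 1
  Position 5 ('a'): new char, reset run to 1
  Position 6 ('a'): continues run of 'a', length=2
  Position 7 ('b'): new char, reset run to 1
  Position 8 ('a'): new char, reset run to 1
Longest run: 'b' with length 2

2


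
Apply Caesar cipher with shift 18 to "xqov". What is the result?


Caesar cipher: shift "xqov" by 18
  'x' (pos 23) + 18 = pos 15 = 'p'
  'q' (pos 16) + 18 = pos 8 = 'i'
  'o' (pos 14) + 18 = pos 6 = 'g'
  'v' (pos 21) + 18 = pos 13 = 'n'
Result: pign

pign


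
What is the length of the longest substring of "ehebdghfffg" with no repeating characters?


Input: "ehebdghfffg"
Sliding window (track last position of each char):
  Position 0 ('e'): window [0,0] length 1 -- new best
  Position 1 ('h'): window [0,1] length 2 -- new best
  Position 2 ('e'): repeat (last at 0), move window start to 1
  Position 2 ('e'): window [1,2] length 2
  Position 3 ('b'): window [1,3] length 3 -- new best
  Position 4 ('d'): window [1,4] length 4 -- new best
  Position 5 ('g'): window [1,5] length 5 -- new best
  Position 6 ('h'): repeat (last at 1), move window start to 2
  Position 6 ('h'): window [2,6] length 5
  Position 7 ('f'): window [2,7] length 6 -- new best
  Position 8 ('f'): repeat (last at 7), move window start to 8
  Position 8 ('f'): window [8,8] length 1
  Position 9 ('f'): repeat (last at 8), move window start to 9
  Position 9 ('f'): window [9,9] length 1
  Position 10 ('g'): window [9,10] length 2
Longest substring with no repeats: "ebdghf" with length 6

6


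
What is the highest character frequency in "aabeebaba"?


Input: aabeebaba
Character counts:
  'a': 4
  'b': 3
  'e': 2
Maximum frequency: 4

4


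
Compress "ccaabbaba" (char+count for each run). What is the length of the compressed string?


Input: ccaabbaba
Runs:
  'c' x 2 => "c2"
  'a' x 2 => "a2"
  'b' x 2 => "b2"
  'a' x 1 => "a1"
  'b' x 1 => "b1"
  'a' x 1 => "a1"
Compressed: "c2a2b2a1b1a1"
Compressed length: 12

12


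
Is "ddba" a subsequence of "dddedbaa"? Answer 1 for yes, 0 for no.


Check if "ddba" is a subsequence of "dddedbaa"
Greedy scan:
  Position 0 ('d'): matches sub[0] = 'd'
  Position 1 ('d'): matches sub[1] = 'd'
  Position 2 ('d'): no match needed
  Position 3 ('e'): no match needed
  Position 4 ('d'): no match needed
  Position 5 ('b'): matches sub[2] = 'b'
  Position 6 ('a'): matches sub[3] = 'a'
  Position 7 ('a'): no match needed
All 4 characters matched => is a subsequence

1


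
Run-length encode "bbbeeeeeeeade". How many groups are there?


Input: bbbeeeeeeeade
Scanning for consecutive runs:
  Group 1: 'b' x 3 (positions 0-2)
  Group 2: 'e' x 7 (positions 3-9)
  Group 3: 'a' x 1 (positions 10-10)
  Group 4: 'd' x 1 (positions 11-11)
  Group 5: 'e' x 1 (positions 12-12)
Total groups: 5

5
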